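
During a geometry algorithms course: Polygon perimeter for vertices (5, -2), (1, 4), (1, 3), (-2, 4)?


Sides: (5, -2)->(1, 4): sqrt(52) = 7.211103, (1, 4)->(1, 3): sqrt(1) = 1, (1, 3)->(-2, 4): sqrt(10) = 3.162278, (-2, 4)->(5, -2): sqrt(85) = 9.219544
Sum = 20.592925
Perimeter = 20.5929

20.5929


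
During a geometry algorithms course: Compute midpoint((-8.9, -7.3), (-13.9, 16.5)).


M = (((-8.9)+(-13.9))/2, ((-7.3)+16.5)/2)
= (-11.4, 4.6)

(-11.4, 4.6)


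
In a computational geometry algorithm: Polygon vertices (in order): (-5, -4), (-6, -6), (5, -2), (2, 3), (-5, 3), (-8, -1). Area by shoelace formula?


Shoelace sum: ((-5)*(-6) - (-6)*(-4)) + ((-6)*(-2) - 5*(-6)) + (5*3 - 2*(-2)) + (2*3 - (-5)*3) + ((-5)*(-1) - (-8)*3) + ((-8)*(-4) - (-5)*(-1))
= 144
Area = |144|/2 = 72

72


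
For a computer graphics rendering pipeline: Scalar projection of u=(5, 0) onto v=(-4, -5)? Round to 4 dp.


u.v = -20, |v| = sqrt(41) = 6.4031
Scalar projection = u.v / |v| = -20 / sqrt(41) = -3.1235

-3.1235


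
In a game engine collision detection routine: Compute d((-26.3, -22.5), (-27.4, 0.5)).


dx=-1.1, dy=23
d^2 = (-1.1)^2 + 23^2 = 530.21
d = sqrt(530.21) = 23.0263

23.0263


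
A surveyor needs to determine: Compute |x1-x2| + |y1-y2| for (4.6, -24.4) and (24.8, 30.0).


|4.6-24.8| + |(-24.4)-30| = 20.2 + 54.4 = 74.6

74.6


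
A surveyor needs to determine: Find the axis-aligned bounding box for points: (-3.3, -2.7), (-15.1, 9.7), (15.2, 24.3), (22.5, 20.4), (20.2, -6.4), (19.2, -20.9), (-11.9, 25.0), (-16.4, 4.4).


x range: [-16.4, 22.5]
y range: [-20.9, 25]
Bounding box: (-16.4,-20.9) to (22.5,25)

(-16.4,-20.9) to (22.5,25)


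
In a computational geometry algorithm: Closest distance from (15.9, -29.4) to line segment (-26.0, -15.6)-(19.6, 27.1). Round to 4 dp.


Project P onto AB: t = 0.3386 (clamped to [0,1])
Closest point on segment: (-10.5605, -1.1424)
Distance: 38.7124

38.7124


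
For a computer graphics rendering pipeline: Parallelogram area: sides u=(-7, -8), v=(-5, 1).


|u x v| = |(-7)*1 - (-8)*(-5)|
= |(-7) - 40| = 47

47


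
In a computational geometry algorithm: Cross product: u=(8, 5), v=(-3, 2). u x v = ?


u x v = u_x*v_y - u_y*v_x = 8*2 - 5*(-3)
= 16 - (-15) = 31

31


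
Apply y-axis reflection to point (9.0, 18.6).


Reflection over y-axis: (x,y) -> (-x,y)
(9, 18.6) -> (-9, 18.6)

(-9, 18.6)


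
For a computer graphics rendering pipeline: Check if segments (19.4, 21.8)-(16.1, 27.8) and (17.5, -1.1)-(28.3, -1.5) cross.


Cross products: d1=248.08, d2=311.56, d3=86.97, d4=23.49
d1*d2 < 0 and d3*d4 < 0? no

No, they don't intersect


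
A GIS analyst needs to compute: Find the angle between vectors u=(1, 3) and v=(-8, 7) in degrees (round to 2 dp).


u.v = 13, |u| = sqrt(10) = 3.1623, |v| = sqrt(113) = 10.6301
cos(theta) = u.v/(|u||v|) = 13/sqrt(1130) = 0.386727
theta = acos(0.386727) = 67.25 degrees

67.25 degrees


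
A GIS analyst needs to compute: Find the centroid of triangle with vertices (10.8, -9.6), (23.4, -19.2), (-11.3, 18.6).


Centroid = ((x_A+x_B+x_C)/3, (y_A+y_B+y_C)/3)
= ((10.8+23.4+(-11.3))/3, ((-9.6)+(-19.2)+18.6)/3)
= (7.6333, -3.4)

(7.6333, -3.4)


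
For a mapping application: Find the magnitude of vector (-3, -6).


|u| = sqrt((-3)^2 + (-6)^2) = sqrt(45) = 6.7082

6.7082


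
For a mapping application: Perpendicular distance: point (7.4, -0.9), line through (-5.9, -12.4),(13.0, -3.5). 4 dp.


|cross product| = 98.98
|line direction| = sqrt(436.42) = 20.8907
Distance = 98.98/sqrt(436.42) = 4.738

4.738


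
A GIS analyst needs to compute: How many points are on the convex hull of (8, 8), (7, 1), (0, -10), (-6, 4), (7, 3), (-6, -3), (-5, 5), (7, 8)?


Convex hull vertices (CCW): (-6, -3), (0, -10), (7, 1), (8, 8), (7, 8), (-5, 5), (-6, 4)
Count = 7

7


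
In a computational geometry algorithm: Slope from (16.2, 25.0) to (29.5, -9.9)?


slope = (y2-y1)/(x2-x1) = ((-9.9)-25)/(29.5-16.2) = (-34.9)/13.3 = -2.6241

-2.6241


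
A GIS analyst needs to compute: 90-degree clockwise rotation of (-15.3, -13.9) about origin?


90° CW: (x,y) -> (y, -x)
(-15.3,-13.9) -> (-13.9, 15.3)

(-13.9, 15.3)


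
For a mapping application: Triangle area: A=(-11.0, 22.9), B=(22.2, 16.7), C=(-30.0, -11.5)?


Area = |x_A(y_B-y_C) + x_B(y_C-y_A) + x_C(y_A-y_B)|/2
= |(-310.2) + (-763.68) + (-186)|/2
= 1259.88/2 = 629.94

629.94


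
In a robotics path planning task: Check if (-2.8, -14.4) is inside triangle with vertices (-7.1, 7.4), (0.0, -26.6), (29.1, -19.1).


Cross products: AB x AP = -8.58, BC x BP = 376.02, CA x CP = 675.21
All same sign? no

No, outside


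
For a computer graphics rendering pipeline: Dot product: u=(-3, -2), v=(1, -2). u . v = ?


u . v = u_x*v_x + u_y*v_y = (-3)*1 + (-2)*(-2)
= (-3) + 4 = 1

1


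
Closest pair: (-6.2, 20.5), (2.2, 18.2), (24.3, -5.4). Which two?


d(P0,P1) = 8.7092, d(P0,P2) = 40.0132, d(P1,P2) = 32.3322
Closest: P0 and P1

Closest pair: (-6.2, 20.5) and (2.2, 18.2), distance = 8.7092


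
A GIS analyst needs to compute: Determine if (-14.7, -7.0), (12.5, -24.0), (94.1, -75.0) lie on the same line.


Cross product: (12.5-(-14.7))*((-75)-(-7)) - ((-24)-(-7))*(94.1-(-14.7))
= 0

Yes, collinear


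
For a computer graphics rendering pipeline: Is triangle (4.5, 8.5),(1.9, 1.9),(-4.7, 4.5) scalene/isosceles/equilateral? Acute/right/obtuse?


Side lengths squared: AB^2=50.32, BC^2=50.32, CA^2=100.64
Sorted: [50.32, 50.32, 100.64]
By sides: Isosceles, By angles: Right

Isosceles, Right


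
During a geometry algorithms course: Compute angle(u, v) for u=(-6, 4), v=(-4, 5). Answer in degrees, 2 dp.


u.v = 44, |u| = sqrt(52) = 7.2111, |v| = sqrt(41) = 6.4031
cos(theta) = u.v/(|u||v|) = 44/sqrt(2132) = 0.952926
theta = acos(0.952926) = 17.65 degrees

17.65 degrees


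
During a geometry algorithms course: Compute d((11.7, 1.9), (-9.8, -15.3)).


dx=-21.5, dy=-17.2
d^2 = (-21.5)^2 + (-17.2)^2 = 758.09
d = sqrt(758.09) = 27.5334

27.5334


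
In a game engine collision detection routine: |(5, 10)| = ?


|u| = sqrt(5^2 + 10^2) = sqrt(125) = 11.1803

11.1803


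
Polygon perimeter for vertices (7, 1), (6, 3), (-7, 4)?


Sides: (7, 1)->(6, 3): sqrt(5) = 2.236068, (6, 3)->(-7, 4): sqrt(170) = 13.038405, (-7, 4)->(7, 1): sqrt(205) = 14.317821
Sum = 29.592294
Perimeter = 29.5923

29.5923


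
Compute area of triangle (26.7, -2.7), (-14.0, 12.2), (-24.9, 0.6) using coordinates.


Area = |x_A(y_B-y_C) + x_B(y_C-y_A) + x_C(y_A-y_B)|/2
= |309.72 + (-46.2) + 371.01|/2
= 634.53/2 = 317.265

317.265


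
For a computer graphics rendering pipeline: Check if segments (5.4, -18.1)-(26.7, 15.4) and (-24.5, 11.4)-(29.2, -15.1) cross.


Cross products: d1=-791.8, d2=1571.6, d3=1630, d4=-733.4
d1*d2 < 0 and d3*d4 < 0? yes

Yes, they intersect


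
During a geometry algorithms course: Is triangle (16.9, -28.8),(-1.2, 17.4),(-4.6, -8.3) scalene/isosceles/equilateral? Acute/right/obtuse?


Side lengths squared: AB^2=2462.05, BC^2=672.05, CA^2=882.5
Sorted: [672.05, 882.5, 2462.05]
By sides: Scalene, By angles: Obtuse

Scalene, Obtuse


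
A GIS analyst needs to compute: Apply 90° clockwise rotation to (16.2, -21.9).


90° CW: (x,y) -> (y, -x)
(16.2,-21.9) -> (-21.9, -16.2)

(-21.9, -16.2)


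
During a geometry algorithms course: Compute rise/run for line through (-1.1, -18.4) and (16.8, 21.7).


slope = (y2-y1)/(x2-x1) = (21.7-(-18.4))/(16.8-(-1.1)) = 40.1/17.9 = 2.2402

2.2402


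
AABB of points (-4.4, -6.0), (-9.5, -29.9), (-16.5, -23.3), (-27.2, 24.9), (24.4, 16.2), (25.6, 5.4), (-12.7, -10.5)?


x range: [-27.2, 25.6]
y range: [-29.9, 24.9]
Bounding box: (-27.2,-29.9) to (25.6,24.9)

(-27.2,-29.9) to (25.6,24.9)


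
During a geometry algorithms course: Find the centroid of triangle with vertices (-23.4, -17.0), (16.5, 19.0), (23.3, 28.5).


Centroid = ((x_A+x_B+x_C)/3, (y_A+y_B+y_C)/3)
= (((-23.4)+16.5+23.3)/3, ((-17)+19+28.5)/3)
= (5.4667, 10.1667)

(5.4667, 10.1667)


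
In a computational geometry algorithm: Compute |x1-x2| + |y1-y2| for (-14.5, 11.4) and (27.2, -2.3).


|(-14.5)-27.2| + |11.4-(-2.3)| = 41.7 + 13.7 = 55.4

55.4


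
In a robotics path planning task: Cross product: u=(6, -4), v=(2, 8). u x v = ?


u x v = u_x*v_y - u_y*v_x = 6*8 - (-4)*2
= 48 - (-8) = 56

56


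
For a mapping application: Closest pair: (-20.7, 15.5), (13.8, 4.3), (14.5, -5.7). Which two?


d(P0,P1) = 36.2724, d(P0,P2) = 41.0911, d(P1,P2) = 10.0245
Closest: P1 and P2

Closest pair: (13.8, 4.3) and (14.5, -5.7), distance = 10.0245


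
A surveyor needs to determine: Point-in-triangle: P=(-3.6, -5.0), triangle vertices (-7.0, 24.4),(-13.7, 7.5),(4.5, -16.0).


Cross products: AB x AP = 254.44, BC x BP = 9.85, CA x CP = 200.74
All same sign? yes

Yes, inside


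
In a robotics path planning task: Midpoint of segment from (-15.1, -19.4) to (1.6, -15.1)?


M = (((-15.1)+1.6)/2, ((-19.4)+(-15.1))/2)
= (-6.75, -17.25)

(-6.75, -17.25)


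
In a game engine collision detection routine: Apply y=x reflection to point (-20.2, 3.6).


Reflection over y=x: (x,y) -> (y,x)
(-20.2, 3.6) -> (3.6, -20.2)

(3.6, -20.2)


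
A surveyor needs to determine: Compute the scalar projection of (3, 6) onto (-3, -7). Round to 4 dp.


u.v = -51, |v| = sqrt(58) = 7.6158
Scalar projection = u.v / |v| = -51 / sqrt(58) = -6.6966

-6.6966


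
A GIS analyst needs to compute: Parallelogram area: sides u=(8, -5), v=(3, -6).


|u x v| = |8*(-6) - (-5)*3|
= |(-48) - (-15)| = 33

33


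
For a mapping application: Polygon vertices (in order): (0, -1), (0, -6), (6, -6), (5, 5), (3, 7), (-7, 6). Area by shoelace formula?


Shoelace sum: (0*(-6) - 0*(-1)) + (0*(-6) - 6*(-6)) + (6*5 - 5*(-6)) + (5*7 - 3*5) + (3*6 - (-7)*7) + ((-7)*(-1) - 0*6)
= 190
Area = |190|/2 = 95

95


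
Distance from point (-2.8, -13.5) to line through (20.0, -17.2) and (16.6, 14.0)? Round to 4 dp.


|cross product| = 698.78
|line direction| = sqrt(985) = 31.3847
Distance = 698.78/sqrt(985) = 22.265

22.265


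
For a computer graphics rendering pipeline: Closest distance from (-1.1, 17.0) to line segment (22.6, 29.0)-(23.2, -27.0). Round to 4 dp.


Project P onto AB: t = 0.2097 (clamped to [0,1])
Closest point on segment: (22.7258, 17.2553)
Distance: 23.8272

23.8272


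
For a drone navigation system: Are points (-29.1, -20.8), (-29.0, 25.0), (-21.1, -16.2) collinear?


Cross product: ((-29)-(-29.1))*((-16.2)-(-20.8)) - (25-(-20.8))*((-21.1)-(-29.1))
= -365.94

No, not collinear


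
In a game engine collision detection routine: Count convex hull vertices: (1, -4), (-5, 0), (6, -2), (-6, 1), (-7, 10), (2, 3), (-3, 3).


Convex hull vertices (CCW): (-7, 10), (-6, 1), (-5, 0), (1, -4), (6, -2), (2, 3)
Count = 6

6


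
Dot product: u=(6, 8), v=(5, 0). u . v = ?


u . v = u_x*v_x + u_y*v_y = 6*5 + 8*0
= 30 + 0 = 30

30


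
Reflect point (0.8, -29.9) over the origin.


Reflection over origin: (x,y) -> (-x,-y)
(0.8, -29.9) -> (-0.8, 29.9)

(-0.8, 29.9)


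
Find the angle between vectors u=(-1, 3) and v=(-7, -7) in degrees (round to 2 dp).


u.v = -14, |u| = sqrt(10) = 3.1623, |v| = sqrt(98) = 9.8995
cos(theta) = u.v/(|u||v|) = -14/sqrt(980) = -0.447214
theta = acos(-0.447214) = 116.57 degrees

116.57 degrees


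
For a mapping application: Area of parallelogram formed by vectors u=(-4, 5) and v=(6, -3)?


|u x v| = |(-4)*(-3) - 5*6|
= |12 - 30| = 18

18


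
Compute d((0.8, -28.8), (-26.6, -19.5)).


dx=-27.4, dy=9.3
d^2 = (-27.4)^2 + 9.3^2 = 837.25
d = sqrt(837.25) = 28.9353

28.9353


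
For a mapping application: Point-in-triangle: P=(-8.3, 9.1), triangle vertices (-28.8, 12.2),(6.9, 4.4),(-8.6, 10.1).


Cross products: AB x AP = 49.23, BC x BP = 13.79, CA x CP = 19.57
All same sign? yes

Yes, inside


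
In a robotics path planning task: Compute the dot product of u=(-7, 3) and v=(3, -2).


u . v = u_x*v_x + u_y*v_y = (-7)*3 + 3*(-2)
= (-21) + (-6) = -27

-27


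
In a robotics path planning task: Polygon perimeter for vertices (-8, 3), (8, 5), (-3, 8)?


Sides: (-8, 3)->(8, 5): sqrt(260) = 16.124515, (8, 5)->(-3, 8): sqrt(130) = 11.401754, (-3, 8)->(-8, 3): sqrt(50) = 7.071068
Sum = 34.597337
Perimeter = 34.5973

34.5973


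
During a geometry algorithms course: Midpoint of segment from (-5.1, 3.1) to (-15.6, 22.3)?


M = (((-5.1)+(-15.6))/2, (3.1+22.3)/2)
= (-10.35, 12.7)

(-10.35, 12.7)


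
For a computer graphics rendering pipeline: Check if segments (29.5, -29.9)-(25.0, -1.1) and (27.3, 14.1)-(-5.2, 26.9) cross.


Cross products: d1=1401.84, d2=523.44, d3=-134.64, d4=743.76
d1*d2 < 0 and d3*d4 < 0? no

No, they don't intersect


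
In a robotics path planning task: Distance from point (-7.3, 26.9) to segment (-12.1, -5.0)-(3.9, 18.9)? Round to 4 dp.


Project P onto AB: t = 1 (clamped to [0,1])
Closest point on segment: (3.9, 18.9)
Distance: 13.7637

13.7637


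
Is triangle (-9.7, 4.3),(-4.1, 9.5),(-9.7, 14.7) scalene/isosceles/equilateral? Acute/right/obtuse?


Side lengths squared: AB^2=58.4, BC^2=58.4, CA^2=108.16
Sorted: [58.4, 58.4, 108.16]
By sides: Isosceles, By angles: Acute

Isosceles, Acute


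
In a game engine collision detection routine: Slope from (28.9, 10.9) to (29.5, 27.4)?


slope = (y2-y1)/(x2-x1) = (27.4-10.9)/(29.5-28.9) = 16.5/0.6 = 27.5

27.5


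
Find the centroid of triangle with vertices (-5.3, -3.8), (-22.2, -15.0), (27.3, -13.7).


Centroid = ((x_A+x_B+x_C)/3, (y_A+y_B+y_C)/3)
= (((-5.3)+(-22.2)+27.3)/3, ((-3.8)+(-15)+(-13.7))/3)
= (-0.0667, -10.8333)

(-0.0667, -10.8333)


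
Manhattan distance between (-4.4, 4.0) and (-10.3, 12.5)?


|(-4.4)-(-10.3)| + |4-12.5| = 5.9 + 8.5 = 14.4

14.4


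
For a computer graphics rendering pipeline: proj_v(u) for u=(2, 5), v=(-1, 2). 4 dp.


u.v = 8, |v| = sqrt(5) = 2.2361
Scalar projection = u.v / |v| = 8 / sqrt(5) = 3.5777

3.5777


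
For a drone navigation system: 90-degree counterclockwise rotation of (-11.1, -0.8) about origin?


90° CCW: (x,y) -> (-y, x)
(-11.1,-0.8) -> (0.8, -11.1)

(0.8, -11.1)


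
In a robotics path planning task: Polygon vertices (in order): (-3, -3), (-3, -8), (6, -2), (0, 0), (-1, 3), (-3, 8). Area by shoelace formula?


Shoelace sum: ((-3)*(-8) - (-3)*(-3)) + ((-3)*(-2) - 6*(-8)) + (6*0 - 0*(-2)) + (0*3 - (-1)*0) + ((-1)*8 - (-3)*3) + ((-3)*(-3) - (-3)*8)
= 103
Area = |103|/2 = 51.5

51.5


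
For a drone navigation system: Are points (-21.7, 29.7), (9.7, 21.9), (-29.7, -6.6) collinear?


Cross product: (9.7-(-21.7))*((-6.6)-29.7) - (21.9-29.7)*((-29.7)-(-21.7))
= -1202.22

No, not collinear


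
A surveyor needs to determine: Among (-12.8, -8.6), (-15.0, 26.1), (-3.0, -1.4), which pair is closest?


d(P0,P1) = 34.7697, d(P0,P2) = 12.1606, d(P1,P2) = 30.0042
Closest: P0 and P2

Closest pair: (-12.8, -8.6) and (-3.0, -1.4), distance = 12.1606


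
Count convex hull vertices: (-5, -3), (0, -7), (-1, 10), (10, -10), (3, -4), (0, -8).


Convex hull vertices (CCW): (-5, -3), (0, -8), (10, -10), (-1, 10)
Count = 4

4


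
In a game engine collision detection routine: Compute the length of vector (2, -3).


|u| = sqrt(2^2 + (-3)^2) = sqrt(13) = 3.6056

3.6056


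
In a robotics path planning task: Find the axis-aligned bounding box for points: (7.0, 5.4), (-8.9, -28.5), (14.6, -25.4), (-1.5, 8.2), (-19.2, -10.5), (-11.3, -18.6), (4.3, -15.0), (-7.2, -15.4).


x range: [-19.2, 14.6]
y range: [-28.5, 8.2]
Bounding box: (-19.2,-28.5) to (14.6,8.2)

(-19.2,-28.5) to (14.6,8.2)


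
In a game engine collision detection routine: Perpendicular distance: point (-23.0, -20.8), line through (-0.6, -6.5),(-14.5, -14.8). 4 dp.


|cross product| = 12.85
|line direction| = sqrt(262.1) = 16.1895
Distance = 12.85/sqrt(262.1) = 0.7937

0.7937


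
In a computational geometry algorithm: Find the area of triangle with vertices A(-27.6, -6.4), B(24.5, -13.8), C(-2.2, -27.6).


Area = |x_A(y_B-y_C) + x_B(y_C-y_A) + x_C(y_A-y_B)|/2
= |(-380.88) + (-519.4) + (-16.28)|/2
= 916.56/2 = 458.28

458.28


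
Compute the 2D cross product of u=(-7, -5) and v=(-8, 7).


u x v = u_x*v_y - u_y*v_x = (-7)*7 - (-5)*(-8)
= (-49) - 40 = -89

-89


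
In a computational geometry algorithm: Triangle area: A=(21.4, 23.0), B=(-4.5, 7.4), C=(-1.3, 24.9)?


Area = |x_A(y_B-y_C) + x_B(y_C-y_A) + x_C(y_A-y_B)|/2
= |(-374.5) + (-8.55) + (-20.28)|/2
= 403.33/2 = 201.665

201.665


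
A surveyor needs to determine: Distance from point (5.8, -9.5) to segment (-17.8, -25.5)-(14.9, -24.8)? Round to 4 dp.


Project P onto AB: t = 0.7319 (clamped to [0,1])
Closest point on segment: (6.1315, -24.9877)
Distance: 15.4913

15.4913


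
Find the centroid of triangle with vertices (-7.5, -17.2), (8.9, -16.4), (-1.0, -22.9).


Centroid = ((x_A+x_B+x_C)/3, (y_A+y_B+y_C)/3)
= (((-7.5)+8.9+(-1))/3, ((-17.2)+(-16.4)+(-22.9))/3)
= (0.1333, -18.8333)

(0.1333, -18.8333)


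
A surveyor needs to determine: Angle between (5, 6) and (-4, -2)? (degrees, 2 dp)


u.v = -32, |u| = sqrt(61) = 7.8102, |v| = sqrt(20) = 4.4721
cos(theta) = u.v/(|u||v|) = -32/sqrt(1220) = -0.916157
theta = acos(-0.916157) = 156.37 degrees

156.37 degrees


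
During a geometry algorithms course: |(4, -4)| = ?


|u| = sqrt(4^2 + (-4)^2) = sqrt(32) = 5.6569

5.6569


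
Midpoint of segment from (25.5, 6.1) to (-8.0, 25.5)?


M = ((25.5+(-8))/2, (6.1+25.5)/2)
= (8.75, 15.8)

(8.75, 15.8)


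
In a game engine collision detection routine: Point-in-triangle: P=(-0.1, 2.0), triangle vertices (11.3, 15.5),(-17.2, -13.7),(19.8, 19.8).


Cross products: AB x AP = 51.87, BC x BP = 8.05, CA x CP = 65.73
All same sign? yes

Yes, inside


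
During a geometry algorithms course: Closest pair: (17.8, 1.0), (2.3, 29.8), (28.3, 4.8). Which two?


d(P0,P1) = 32.7061, d(P0,P2) = 11.1665, d(P1,P2) = 36.0694
Closest: P0 and P2

Closest pair: (17.8, 1.0) and (28.3, 4.8), distance = 11.1665


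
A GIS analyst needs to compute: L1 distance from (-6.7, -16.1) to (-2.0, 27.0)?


|(-6.7)-(-2)| + |(-16.1)-27| = 4.7 + 43.1 = 47.8

47.8


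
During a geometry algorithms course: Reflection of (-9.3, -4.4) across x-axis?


Reflection over x-axis: (x,y) -> (x,-y)
(-9.3, -4.4) -> (-9.3, 4.4)

(-9.3, 4.4)


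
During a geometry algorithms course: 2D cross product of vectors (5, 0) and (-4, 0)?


u x v = u_x*v_y - u_y*v_x = 5*0 - 0*(-4)
= 0 - 0 = 0

0


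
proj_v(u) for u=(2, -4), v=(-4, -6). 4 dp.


u.v = 16, |v| = sqrt(52) = 7.2111
Scalar projection = u.v / |v| = 16 / sqrt(52) = 2.2188

2.2188


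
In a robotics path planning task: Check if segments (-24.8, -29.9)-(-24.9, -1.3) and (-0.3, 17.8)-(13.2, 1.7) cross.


Cross products: d1=-1038.4, d2=-653.91, d3=-705.47, d4=-1089.96
d1*d2 < 0 and d3*d4 < 0? no

No, they don't intersect


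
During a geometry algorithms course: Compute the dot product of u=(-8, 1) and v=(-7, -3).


u . v = u_x*v_x + u_y*v_y = (-8)*(-7) + 1*(-3)
= 56 + (-3) = 53

53


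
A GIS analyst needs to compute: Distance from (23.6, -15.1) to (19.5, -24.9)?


dx=-4.1, dy=-9.8
d^2 = (-4.1)^2 + (-9.8)^2 = 112.85
d = sqrt(112.85) = 10.6231

10.6231


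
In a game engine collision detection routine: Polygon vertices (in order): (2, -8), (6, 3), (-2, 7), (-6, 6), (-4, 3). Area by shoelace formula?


Shoelace sum: (2*3 - 6*(-8)) + (6*7 - (-2)*3) + ((-2)*6 - (-6)*7) + ((-6)*3 - (-4)*6) + ((-4)*(-8) - 2*3)
= 164
Area = |164|/2 = 82

82


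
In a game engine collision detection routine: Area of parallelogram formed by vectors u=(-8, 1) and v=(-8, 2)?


|u x v| = |(-8)*2 - 1*(-8)|
= |(-16) - (-8)| = 8

8


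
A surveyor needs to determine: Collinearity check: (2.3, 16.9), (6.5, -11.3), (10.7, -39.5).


Cross product: (6.5-2.3)*((-39.5)-16.9) - ((-11.3)-16.9)*(10.7-2.3)
= 0

Yes, collinear


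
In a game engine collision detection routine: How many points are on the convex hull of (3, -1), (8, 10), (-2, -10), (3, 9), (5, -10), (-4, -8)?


Convex hull vertices (CCW): (-4, -8), (-2, -10), (5, -10), (8, 10), (3, 9)
Count = 5

5


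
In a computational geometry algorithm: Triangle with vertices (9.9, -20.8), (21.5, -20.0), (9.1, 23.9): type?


Side lengths squared: AB^2=135.2, BC^2=2080.97, CA^2=1998.73
Sorted: [135.2, 1998.73, 2080.97]
By sides: Scalene, By angles: Acute

Scalene, Acute


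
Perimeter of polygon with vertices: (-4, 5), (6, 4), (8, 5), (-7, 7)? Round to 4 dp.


Sides: (-4, 5)->(6, 4): sqrt(101) = 10.049876, (6, 4)->(8, 5): sqrt(5) = 2.236068, (8, 5)->(-7, 7): sqrt(229) = 15.132746, (-7, 7)->(-4, 5): sqrt(13) = 3.605551
Sum = 31.024241
Perimeter = 31.0242

31.0242


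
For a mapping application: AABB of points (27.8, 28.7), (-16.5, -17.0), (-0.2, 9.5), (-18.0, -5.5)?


x range: [-18, 27.8]
y range: [-17, 28.7]
Bounding box: (-18,-17) to (27.8,28.7)

(-18,-17) to (27.8,28.7)


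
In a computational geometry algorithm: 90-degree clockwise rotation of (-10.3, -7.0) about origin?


90° CW: (x,y) -> (y, -x)
(-10.3,-7) -> (-7, 10.3)

(-7, 10.3)


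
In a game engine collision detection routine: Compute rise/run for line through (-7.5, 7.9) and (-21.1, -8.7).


slope = (y2-y1)/(x2-x1) = ((-8.7)-7.9)/((-21.1)-(-7.5)) = (-16.6)/(-13.6) = 1.2206

1.2206


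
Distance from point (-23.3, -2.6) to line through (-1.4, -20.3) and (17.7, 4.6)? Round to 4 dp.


|cross product| = 883.38
|line direction| = sqrt(984.82) = 31.3818
Distance = 883.38/sqrt(984.82) = 28.1494

28.1494


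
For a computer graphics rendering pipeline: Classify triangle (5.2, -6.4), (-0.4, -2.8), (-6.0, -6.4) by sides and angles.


Side lengths squared: AB^2=44.32, BC^2=44.32, CA^2=125.44
Sorted: [44.32, 44.32, 125.44]
By sides: Isosceles, By angles: Obtuse

Isosceles, Obtuse


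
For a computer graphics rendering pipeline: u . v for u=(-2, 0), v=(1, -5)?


u . v = u_x*v_x + u_y*v_y = (-2)*1 + 0*(-5)
= (-2) + 0 = -2

-2


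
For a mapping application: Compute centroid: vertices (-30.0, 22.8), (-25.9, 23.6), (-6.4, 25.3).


Centroid = ((x_A+x_B+x_C)/3, (y_A+y_B+y_C)/3)
= (((-30)+(-25.9)+(-6.4))/3, (22.8+23.6+25.3)/3)
= (-20.7667, 23.9)

(-20.7667, 23.9)


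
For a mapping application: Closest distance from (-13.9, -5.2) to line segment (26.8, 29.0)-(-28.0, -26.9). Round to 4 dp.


Project P onto AB: t = 0.676 (clamped to [0,1])
Closest point on segment: (-10.2422, -8.7858)
Distance: 5.1222

5.1222


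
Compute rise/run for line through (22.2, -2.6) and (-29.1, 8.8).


slope = (y2-y1)/(x2-x1) = (8.8-(-2.6))/((-29.1)-22.2) = 11.4/(-51.3) = -0.2222

-0.2222


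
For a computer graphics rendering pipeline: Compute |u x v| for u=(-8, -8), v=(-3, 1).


|u x v| = |(-8)*1 - (-8)*(-3)|
= |(-8) - 24| = 32

32


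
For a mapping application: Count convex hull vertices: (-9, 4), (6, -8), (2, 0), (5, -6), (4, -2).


Convex hull vertices (CCW): (-9, 4), (6, -8), (4, -2), (2, 0)
Count = 4

4


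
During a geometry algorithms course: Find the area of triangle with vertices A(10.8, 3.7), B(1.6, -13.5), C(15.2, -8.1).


Area = |x_A(y_B-y_C) + x_B(y_C-y_A) + x_C(y_A-y_B)|/2
= |(-58.32) + (-18.88) + 261.44|/2
= 184.24/2 = 92.12

92.12


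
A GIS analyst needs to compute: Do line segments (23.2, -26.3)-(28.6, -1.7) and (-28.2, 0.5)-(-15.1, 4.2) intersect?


Cross products: d1=-541.26, d2=-238.98, d3=1409.16, d4=1106.88
d1*d2 < 0 and d3*d4 < 0? no

No, they don't intersect


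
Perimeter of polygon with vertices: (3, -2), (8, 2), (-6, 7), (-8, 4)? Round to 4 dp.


Sides: (3, -2)->(8, 2): sqrt(41) = 6.403124, (8, 2)->(-6, 7): sqrt(221) = 14.866069, (-6, 7)->(-8, 4): sqrt(13) = 3.605551, (-8, 4)->(3, -2): sqrt(157) = 12.529964
Sum = 37.404708
Perimeter = 37.4047

37.4047


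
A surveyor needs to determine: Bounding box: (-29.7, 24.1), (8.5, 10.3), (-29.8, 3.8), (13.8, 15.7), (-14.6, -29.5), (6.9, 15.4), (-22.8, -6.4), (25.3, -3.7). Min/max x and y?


x range: [-29.8, 25.3]
y range: [-29.5, 24.1]
Bounding box: (-29.8,-29.5) to (25.3,24.1)

(-29.8,-29.5) to (25.3,24.1)


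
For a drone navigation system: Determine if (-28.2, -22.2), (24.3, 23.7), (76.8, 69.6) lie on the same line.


Cross product: (24.3-(-28.2))*(69.6-(-22.2)) - (23.7-(-22.2))*(76.8-(-28.2))
= 0

Yes, collinear


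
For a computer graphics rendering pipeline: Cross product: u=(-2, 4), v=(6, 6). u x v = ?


u x v = u_x*v_y - u_y*v_x = (-2)*6 - 4*6
= (-12) - 24 = -36

-36


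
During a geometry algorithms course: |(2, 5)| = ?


|u| = sqrt(2^2 + 5^2) = sqrt(29) = 5.3852

5.3852


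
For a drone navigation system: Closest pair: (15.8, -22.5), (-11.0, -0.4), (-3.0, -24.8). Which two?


d(P0,P1) = 34.7369, d(P0,P2) = 18.9402, d(P1,P2) = 25.678
Closest: P0 and P2

Closest pair: (15.8, -22.5) and (-3.0, -24.8), distance = 18.9402


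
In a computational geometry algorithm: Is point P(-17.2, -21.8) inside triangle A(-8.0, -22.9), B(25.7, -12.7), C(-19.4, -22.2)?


Cross products: AB x AP = 130.91, BC x BP = 2.86, CA x CP = 6.1
All same sign? yes

Yes, inside


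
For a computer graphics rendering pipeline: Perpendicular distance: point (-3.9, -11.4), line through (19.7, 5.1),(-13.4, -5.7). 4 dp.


|cross product| = 291.27
|line direction| = sqrt(1212.25) = 34.8174
Distance = 291.27/sqrt(1212.25) = 8.3656

8.3656


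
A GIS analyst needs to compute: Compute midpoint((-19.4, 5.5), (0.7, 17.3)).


M = (((-19.4)+0.7)/2, (5.5+17.3)/2)
= (-9.35, 11.4)

(-9.35, 11.4)


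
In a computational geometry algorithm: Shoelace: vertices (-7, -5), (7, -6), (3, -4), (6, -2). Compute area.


Shoelace sum: ((-7)*(-6) - 7*(-5)) + (7*(-4) - 3*(-6)) + (3*(-2) - 6*(-4)) + (6*(-5) - (-7)*(-2))
= 41
Area = |41|/2 = 20.5

20.5


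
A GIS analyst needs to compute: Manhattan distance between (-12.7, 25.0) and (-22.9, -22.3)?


|(-12.7)-(-22.9)| + |25-(-22.3)| = 10.2 + 47.3 = 57.5

57.5


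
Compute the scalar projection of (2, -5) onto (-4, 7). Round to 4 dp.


u.v = -43, |v| = sqrt(65) = 8.0623
Scalar projection = u.v / |v| = -43 / sqrt(65) = -5.3335

-5.3335


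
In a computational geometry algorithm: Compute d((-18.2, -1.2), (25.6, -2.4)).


dx=43.8, dy=-1.2
d^2 = 43.8^2 + (-1.2)^2 = 1919.88
d = sqrt(1919.88) = 43.8164

43.8164


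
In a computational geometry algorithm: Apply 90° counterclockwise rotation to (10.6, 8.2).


90° CCW: (x,y) -> (-y, x)
(10.6,8.2) -> (-8.2, 10.6)

(-8.2, 10.6)


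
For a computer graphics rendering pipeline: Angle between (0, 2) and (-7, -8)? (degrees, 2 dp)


u.v = -16, |u| = sqrt(4) = 2, |v| = sqrt(113) = 10.6301
cos(theta) = u.v/(|u||v|) = -16/sqrt(452) = -0.752577
theta = acos(-0.752577) = 138.81 degrees

138.81 degrees


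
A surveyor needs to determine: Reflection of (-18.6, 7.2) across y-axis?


Reflection over y-axis: (x,y) -> (-x,y)
(-18.6, 7.2) -> (18.6, 7.2)

(18.6, 7.2)


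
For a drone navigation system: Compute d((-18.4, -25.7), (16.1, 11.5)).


dx=34.5, dy=37.2
d^2 = 34.5^2 + 37.2^2 = 2574.09
d = sqrt(2574.09) = 50.7355

50.7355


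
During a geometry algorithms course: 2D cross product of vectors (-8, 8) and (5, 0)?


u x v = u_x*v_y - u_y*v_x = (-8)*0 - 8*5
= 0 - 40 = -40

-40


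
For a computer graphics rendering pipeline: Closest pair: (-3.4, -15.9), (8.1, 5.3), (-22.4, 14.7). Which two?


d(P0,P1) = 24.1183, d(P0,P2) = 36.0189, d(P1,P2) = 31.9157
Closest: P0 and P1

Closest pair: (-3.4, -15.9) and (8.1, 5.3), distance = 24.1183


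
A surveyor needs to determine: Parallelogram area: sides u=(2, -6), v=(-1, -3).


|u x v| = |2*(-3) - (-6)*(-1)|
= |(-6) - 6| = 12

12


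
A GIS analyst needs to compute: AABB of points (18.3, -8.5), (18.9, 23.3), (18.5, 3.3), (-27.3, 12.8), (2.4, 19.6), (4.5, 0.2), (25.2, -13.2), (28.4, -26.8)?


x range: [-27.3, 28.4]
y range: [-26.8, 23.3]
Bounding box: (-27.3,-26.8) to (28.4,23.3)

(-27.3,-26.8) to (28.4,23.3)


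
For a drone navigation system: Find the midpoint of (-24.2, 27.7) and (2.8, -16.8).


M = (((-24.2)+2.8)/2, (27.7+(-16.8))/2)
= (-10.7, 5.45)

(-10.7, 5.45)


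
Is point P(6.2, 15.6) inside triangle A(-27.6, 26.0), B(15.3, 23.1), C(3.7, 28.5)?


Cross products: AB x AP = -348.14, BC x BP = 136.14, CA x CP = 410.02
All same sign? no

No, outside


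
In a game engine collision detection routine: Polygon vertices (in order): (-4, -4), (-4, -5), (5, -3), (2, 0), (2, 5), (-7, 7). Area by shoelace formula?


Shoelace sum: ((-4)*(-5) - (-4)*(-4)) + ((-4)*(-3) - 5*(-5)) + (5*0 - 2*(-3)) + (2*5 - 2*0) + (2*7 - (-7)*5) + ((-7)*(-4) - (-4)*7)
= 162
Area = |162|/2 = 81

81


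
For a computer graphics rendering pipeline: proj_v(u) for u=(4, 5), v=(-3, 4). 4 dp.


u.v = 8, |v| = sqrt(25) = 5
Scalar projection = u.v / |v| = 8 / sqrt(25) = 1.6

1.6


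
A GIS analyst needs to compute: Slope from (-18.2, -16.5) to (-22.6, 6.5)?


slope = (y2-y1)/(x2-x1) = (6.5-(-16.5))/((-22.6)-(-18.2)) = 23/(-4.4) = -5.2273

-5.2273


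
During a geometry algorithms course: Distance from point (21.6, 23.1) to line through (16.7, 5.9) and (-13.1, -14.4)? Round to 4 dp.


|cross product| = 413.09
|line direction| = sqrt(1300.13) = 36.0573
Distance = 413.09/sqrt(1300.13) = 11.4565

11.4565


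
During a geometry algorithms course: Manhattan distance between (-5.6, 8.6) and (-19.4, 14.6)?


|(-5.6)-(-19.4)| + |8.6-14.6| = 13.8 + 6 = 19.8

19.8


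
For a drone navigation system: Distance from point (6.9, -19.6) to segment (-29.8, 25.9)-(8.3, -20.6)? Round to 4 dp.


Project P onto AB: t = 0.9724 (clamped to [0,1])
Closest point on segment: (7.2474, -19.3153)
Distance: 0.4491

0.4491


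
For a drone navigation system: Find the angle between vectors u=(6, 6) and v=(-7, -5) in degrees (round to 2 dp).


u.v = -72, |u| = sqrt(72) = 8.4853, |v| = sqrt(74) = 8.6023
cos(theta) = u.v/(|u||v|) = -72/sqrt(5328) = -0.986394
theta = acos(-0.986394) = 170.54 degrees

170.54 degrees


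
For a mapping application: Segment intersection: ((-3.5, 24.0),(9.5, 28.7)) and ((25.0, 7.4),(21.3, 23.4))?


Cross products: d1=394.58, d2=169.19, d3=-349.75, d4=-124.36
d1*d2 < 0 and d3*d4 < 0? no

No, they don't intersect


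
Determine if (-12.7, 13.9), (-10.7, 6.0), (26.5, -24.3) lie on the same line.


Cross product: ((-10.7)-(-12.7))*((-24.3)-13.9) - (6-13.9)*(26.5-(-12.7))
= 233.28

No, not collinear


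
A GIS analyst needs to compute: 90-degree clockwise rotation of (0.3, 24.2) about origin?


90° CW: (x,y) -> (y, -x)
(0.3,24.2) -> (24.2, -0.3)

(24.2, -0.3)


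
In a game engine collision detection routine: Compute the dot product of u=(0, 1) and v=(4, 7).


u . v = u_x*v_x + u_y*v_y = 0*4 + 1*7
= 0 + 7 = 7

7


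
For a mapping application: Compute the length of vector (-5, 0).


|u| = sqrt((-5)^2 + 0^2) = sqrt(25) = 5

5


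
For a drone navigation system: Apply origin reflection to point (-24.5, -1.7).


Reflection over origin: (x,y) -> (-x,-y)
(-24.5, -1.7) -> (24.5, 1.7)

(24.5, 1.7)


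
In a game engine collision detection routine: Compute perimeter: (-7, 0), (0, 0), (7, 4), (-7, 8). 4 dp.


Sides: (-7, 0)->(0, 0): sqrt(49) = 7, (0, 0)->(7, 4): sqrt(65) = 8.062258, (7, 4)->(-7, 8): sqrt(212) = 14.56022, (-7, 8)->(-7, 0): sqrt(64) = 8
Sum = 37.622478
Perimeter = 37.6225

37.6225


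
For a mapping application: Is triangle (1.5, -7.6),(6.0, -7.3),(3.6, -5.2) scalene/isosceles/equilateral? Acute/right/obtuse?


Side lengths squared: AB^2=20.34, BC^2=10.17, CA^2=10.17
Sorted: [10.17, 10.17, 20.34]
By sides: Isosceles, By angles: Right

Isosceles, Right


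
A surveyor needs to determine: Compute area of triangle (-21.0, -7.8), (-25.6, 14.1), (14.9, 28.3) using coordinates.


Area = |x_A(y_B-y_C) + x_B(y_C-y_A) + x_C(y_A-y_B)|/2
= |298.2 + (-924.16) + (-326.31)|/2
= 952.27/2 = 476.135

476.135


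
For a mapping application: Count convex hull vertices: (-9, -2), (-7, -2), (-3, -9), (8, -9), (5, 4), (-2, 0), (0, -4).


Convex hull vertices (CCW): (-9, -2), (-3, -9), (8, -9), (5, 4)
Count = 4

4


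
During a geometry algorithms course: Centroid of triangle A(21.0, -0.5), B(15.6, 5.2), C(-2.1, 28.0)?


Centroid = ((x_A+x_B+x_C)/3, (y_A+y_B+y_C)/3)
= ((21+15.6+(-2.1))/3, ((-0.5)+5.2+28)/3)
= (11.5, 10.9)

(11.5, 10.9)


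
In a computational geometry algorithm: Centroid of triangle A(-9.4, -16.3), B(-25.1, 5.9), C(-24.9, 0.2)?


Centroid = ((x_A+x_B+x_C)/3, (y_A+y_B+y_C)/3)
= (((-9.4)+(-25.1)+(-24.9))/3, ((-16.3)+5.9+0.2)/3)
= (-19.8, -3.4)

(-19.8, -3.4)


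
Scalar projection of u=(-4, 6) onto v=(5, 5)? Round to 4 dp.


u.v = 10, |v| = sqrt(50) = 7.0711
Scalar projection = u.v / |v| = 10 / sqrt(50) = 1.4142

1.4142


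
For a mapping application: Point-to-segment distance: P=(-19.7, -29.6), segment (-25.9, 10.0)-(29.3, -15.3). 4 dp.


Project P onto AB: t = 0.3645 (clamped to [0,1])
Closest point on segment: (-5.7772, 0.777)
Distance: 33.4157

33.4157


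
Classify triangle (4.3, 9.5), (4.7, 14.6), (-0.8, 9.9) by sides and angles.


Side lengths squared: AB^2=26.17, BC^2=52.34, CA^2=26.17
Sorted: [26.17, 26.17, 52.34]
By sides: Isosceles, By angles: Right

Isosceles, Right


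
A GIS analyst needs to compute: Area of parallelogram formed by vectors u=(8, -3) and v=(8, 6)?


|u x v| = |8*6 - (-3)*8|
= |48 - (-24)| = 72

72


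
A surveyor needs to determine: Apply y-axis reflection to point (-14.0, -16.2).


Reflection over y-axis: (x,y) -> (-x,y)
(-14, -16.2) -> (14, -16.2)

(14, -16.2)


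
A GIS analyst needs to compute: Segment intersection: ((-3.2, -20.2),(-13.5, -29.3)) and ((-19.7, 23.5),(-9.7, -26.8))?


Cross products: d1=392.95, d2=-216.14, d3=-600.26, d4=8.83
d1*d2 < 0 and d3*d4 < 0? yes

Yes, they intersect


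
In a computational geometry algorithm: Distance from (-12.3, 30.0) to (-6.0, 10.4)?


dx=6.3, dy=-19.6
d^2 = 6.3^2 + (-19.6)^2 = 423.85
d = sqrt(423.85) = 20.5876

20.5876


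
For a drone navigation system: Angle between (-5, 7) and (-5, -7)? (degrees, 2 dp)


u.v = -24, |u| = sqrt(74) = 8.6023, |v| = sqrt(74) = 8.6023
cos(theta) = u.v/(|u||v|) = -24/sqrt(5476) = -0.324324
theta = acos(-0.324324) = 108.92 degrees

108.92 degrees


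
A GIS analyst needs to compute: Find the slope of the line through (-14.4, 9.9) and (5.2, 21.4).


slope = (y2-y1)/(x2-x1) = (21.4-9.9)/(5.2-(-14.4)) = 11.5/19.6 = 0.5867

0.5867


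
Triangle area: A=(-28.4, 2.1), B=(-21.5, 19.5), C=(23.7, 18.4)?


Area = |x_A(y_B-y_C) + x_B(y_C-y_A) + x_C(y_A-y_B)|/2
= |(-31.24) + (-350.45) + (-412.38)|/2
= 794.07/2 = 397.035

397.035


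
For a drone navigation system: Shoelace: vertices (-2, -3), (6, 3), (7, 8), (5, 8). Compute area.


Shoelace sum: ((-2)*3 - 6*(-3)) + (6*8 - 7*3) + (7*8 - 5*8) + (5*(-3) - (-2)*8)
= 56
Area = |56|/2 = 28

28


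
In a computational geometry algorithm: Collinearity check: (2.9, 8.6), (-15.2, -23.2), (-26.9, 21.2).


Cross product: ((-15.2)-2.9)*(21.2-8.6) - ((-23.2)-8.6)*((-26.9)-2.9)
= -1175.7

No, not collinear


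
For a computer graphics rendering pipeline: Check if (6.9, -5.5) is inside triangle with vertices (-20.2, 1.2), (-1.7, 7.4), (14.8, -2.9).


Cross products: AB x AP = -291.97, BC x BP = -124.27, CA x CP = 123.39
All same sign? no

No, outside


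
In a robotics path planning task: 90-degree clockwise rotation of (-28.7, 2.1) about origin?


90° CW: (x,y) -> (y, -x)
(-28.7,2.1) -> (2.1, 28.7)

(2.1, 28.7)


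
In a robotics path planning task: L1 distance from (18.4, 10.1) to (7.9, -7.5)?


|18.4-7.9| + |10.1-(-7.5)| = 10.5 + 17.6 = 28.1

28.1


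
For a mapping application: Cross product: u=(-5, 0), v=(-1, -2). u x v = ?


u x v = u_x*v_y - u_y*v_x = (-5)*(-2) - 0*(-1)
= 10 - 0 = 10

10


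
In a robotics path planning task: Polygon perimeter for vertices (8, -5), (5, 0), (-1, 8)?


Sides: (8, -5)->(5, 0): sqrt(34) = 5.830952, (5, 0)->(-1, 8): sqrt(100) = 10, (-1, 8)->(8, -5): sqrt(250) = 15.811388
Sum = 31.64234
Perimeter = 31.6423

31.6423


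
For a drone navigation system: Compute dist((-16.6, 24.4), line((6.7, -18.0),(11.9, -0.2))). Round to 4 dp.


|cross product| = 635.22
|line direction| = sqrt(343.88) = 18.544
Distance = 635.22/sqrt(343.88) = 34.2547

34.2547


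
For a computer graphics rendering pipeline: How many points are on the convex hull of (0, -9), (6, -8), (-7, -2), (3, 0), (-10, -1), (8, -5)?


Convex hull vertices (CCW): (-10, -1), (0, -9), (6, -8), (8, -5), (3, 0)
Count = 5

5


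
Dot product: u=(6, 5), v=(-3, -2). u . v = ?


u . v = u_x*v_x + u_y*v_y = 6*(-3) + 5*(-2)
= (-18) + (-10) = -28

-28


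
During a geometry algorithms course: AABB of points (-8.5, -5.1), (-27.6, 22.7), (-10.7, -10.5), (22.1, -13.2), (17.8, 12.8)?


x range: [-27.6, 22.1]
y range: [-13.2, 22.7]
Bounding box: (-27.6,-13.2) to (22.1,22.7)

(-27.6,-13.2) to (22.1,22.7)


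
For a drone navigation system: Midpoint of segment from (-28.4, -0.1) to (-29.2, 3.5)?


M = (((-28.4)+(-29.2))/2, ((-0.1)+3.5)/2)
= (-28.8, 1.7)

(-28.8, 1.7)


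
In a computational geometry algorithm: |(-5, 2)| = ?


|u| = sqrt((-5)^2 + 2^2) = sqrt(29) = 5.3852

5.3852


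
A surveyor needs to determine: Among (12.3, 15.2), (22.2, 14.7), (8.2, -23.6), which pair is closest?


d(P0,P1) = 9.9126, d(P0,P2) = 39.016, d(P1,P2) = 40.7785
Closest: P0 and P1

Closest pair: (12.3, 15.2) and (22.2, 14.7), distance = 9.9126


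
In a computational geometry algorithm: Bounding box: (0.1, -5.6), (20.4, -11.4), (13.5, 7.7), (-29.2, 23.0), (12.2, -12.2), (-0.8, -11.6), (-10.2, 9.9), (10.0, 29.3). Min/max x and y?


x range: [-29.2, 20.4]
y range: [-12.2, 29.3]
Bounding box: (-29.2,-12.2) to (20.4,29.3)

(-29.2,-12.2) to (20.4,29.3)


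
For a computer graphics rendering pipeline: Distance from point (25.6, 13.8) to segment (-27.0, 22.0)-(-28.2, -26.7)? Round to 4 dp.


Project P onto AB: t = 0.1417 (clamped to [0,1])
Closest point on segment: (-27.17, 15.1003)
Distance: 52.786

52.786


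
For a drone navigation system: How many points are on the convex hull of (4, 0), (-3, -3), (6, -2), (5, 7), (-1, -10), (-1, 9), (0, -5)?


Convex hull vertices (CCW): (-3, -3), (-1, -10), (6, -2), (5, 7), (-1, 9)
Count = 5

5


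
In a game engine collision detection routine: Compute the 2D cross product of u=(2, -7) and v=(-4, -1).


u x v = u_x*v_y - u_y*v_x = 2*(-1) - (-7)*(-4)
= (-2) - 28 = -30

-30


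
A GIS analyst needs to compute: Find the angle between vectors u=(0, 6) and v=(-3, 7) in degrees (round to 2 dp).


u.v = 42, |u| = sqrt(36) = 6, |v| = sqrt(58) = 7.6158
cos(theta) = u.v/(|u||v|) = 42/sqrt(2088) = 0.919145
theta = acos(0.919145) = 23.2 degrees

23.2 degrees


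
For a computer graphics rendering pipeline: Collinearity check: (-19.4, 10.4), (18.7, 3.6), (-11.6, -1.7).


Cross product: (18.7-(-19.4))*((-1.7)-10.4) - (3.6-10.4)*((-11.6)-(-19.4))
= -407.97

No, not collinear


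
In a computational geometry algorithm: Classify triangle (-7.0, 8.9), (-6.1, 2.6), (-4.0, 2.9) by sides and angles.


Side lengths squared: AB^2=40.5, BC^2=4.5, CA^2=45
Sorted: [4.5, 40.5, 45]
By sides: Scalene, By angles: Right

Scalene, Right


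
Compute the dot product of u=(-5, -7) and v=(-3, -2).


u . v = u_x*v_x + u_y*v_y = (-5)*(-3) + (-7)*(-2)
= 15 + 14 = 29

29


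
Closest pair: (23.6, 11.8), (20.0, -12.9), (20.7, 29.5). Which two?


d(P0,P1) = 24.961, d(P0,P2) = 17.936, d(P1,P2) = 42.4058
Closest: P0 and P2

Closest pair: (23.6, 11.8) and (20.7, 29.5), distance = 17.936


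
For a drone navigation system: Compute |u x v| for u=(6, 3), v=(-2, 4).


|u x v| = |6*4 - 3*(-2)|
= |24 - (-6)| = 30

30
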